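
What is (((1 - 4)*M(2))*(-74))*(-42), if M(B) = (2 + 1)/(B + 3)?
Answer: -27972/5 ≈ -5594.4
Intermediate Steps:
M(B) = 3/(3 + B)
(((1 - 4)*M(2))*(-74))*(-42) = (((1 - 4)*(3/(3 + 2)))*(-74))*(-42) = (-9/5*(-74))*(-42) = (-3*⅗*(-74))*(-42) = -9/5*(-74)*(-42) = (666/5)*(-42) = -27972/5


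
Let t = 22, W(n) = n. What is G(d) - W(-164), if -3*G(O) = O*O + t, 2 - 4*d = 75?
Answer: 2191/48 ≈ 45.646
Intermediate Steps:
d = -73/4 (d = ½ - ¼*75 = ½ - 75/4 = -73/4 ≈ -18.250)
G(O) = -22/3 - O²/3 (G(O) = -(O*O + 22)/3 = -(O² + 22)/3 = -(22 + O²)/3 = -22/3 - O²/3)
G(d) - W(-164) = (-22/3 - (-73/4)²/3) - 1*(-164) = (-22/3 - ⅓*5329/16) + 164 = (-22/3 - 5329/48) + 164 = -5681/48 + 164 = 2191/48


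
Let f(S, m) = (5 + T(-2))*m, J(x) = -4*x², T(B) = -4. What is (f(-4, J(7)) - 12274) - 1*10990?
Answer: -23460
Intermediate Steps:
f(S, m) = m (f(S, m) = (5 - 4)*m = 1*m = m)
(f(-4, J(7)) - 12274) - 1*10990 = (-4*7² - 12274) - 1*10990 = (-4*49 - 12274) - 10990 = (-196 - 12274) - 10990 = -12470 - 10990 = -23460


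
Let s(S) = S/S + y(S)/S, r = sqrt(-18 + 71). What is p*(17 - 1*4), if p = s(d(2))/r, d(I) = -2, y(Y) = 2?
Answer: 0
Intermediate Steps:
r = sqrt(53) ≈ 7.2801
s(S) = 1 + 2/S (s(S) = S/S + 2/S = 1 + 2/S)
p = 0 (p = ((2 - 2)/(-2))/(sqrt(53)) = (-1/2*0)*(sqrt(53)/53) = 0*(sqrt(53)/53) = 0)
p*(17 - 1*4) = 0*(17 - 1*4) = 0*(17 - 4) = 0*13 = 0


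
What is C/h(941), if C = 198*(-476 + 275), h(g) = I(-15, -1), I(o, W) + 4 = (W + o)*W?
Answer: -6633/2 ≈ -3316.5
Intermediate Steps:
I(o, W) = -4 + W*(W + o) (I(o, W) = -4 + (W + o)*W = -4 + W*(W + o))
h(g) = 12 (h(g) = -4 + (-1)² - 1*(-15) = -4 + 1 + 15 = 12)
C = -39798 (C = 198*(-201) = -39798)
C/h(941) = -39798/12 = -39798*1/12 = -6633/2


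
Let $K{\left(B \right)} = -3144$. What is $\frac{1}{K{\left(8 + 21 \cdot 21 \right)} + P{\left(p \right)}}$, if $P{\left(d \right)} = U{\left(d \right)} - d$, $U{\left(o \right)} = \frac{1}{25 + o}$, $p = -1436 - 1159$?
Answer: $- \frac{2570}{1410931} \approx -0.0018215$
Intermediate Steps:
$p = -2595$
$P{\left(d \right)} = \frac{1}{25 + d} - d$
$\frac{1}{K{\left(8 + 21 \cdot 21 \right)} + P{\left(p \right)}} = \frac{1}{-3144 + \frac{1 - - 2595 \left(25 - 2595\right)}{25 - 2595}} = \frac{1}{-3144 + \frac{1 - \left(-2595\right) \left(-2570\right)}{-2570}} = \frac{1}{-3144 - \frac{1 - 6669150}{2570}} = \frac{1}{-3144 - - \frac{6669149}{2570}} = \frac{1}{-3144 + \frac{6669149}{2570}} = \frac{1}{- \frac{1410931}{2570}} = - \frac{2570}{1410931}$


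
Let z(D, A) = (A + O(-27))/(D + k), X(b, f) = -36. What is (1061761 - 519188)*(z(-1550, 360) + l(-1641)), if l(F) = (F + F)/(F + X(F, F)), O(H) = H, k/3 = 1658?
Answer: 2133398663719/1914016 ≈ 1.1146e+6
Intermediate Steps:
k = 4974 (k = 3*1658 = 4974)
l(F) = 2*F/(-36 + F) (l(F) = (F + F)/(F - 36) = (2*F)/(-36 + F) = 2*F/(-36 + F))
z(D, A) = (-27 + A)/(4974 + D) (z(D, A) = (A - 27)/(D + 4974) = (-27 + A)/(4974 + D))
(1061761 - 519188)*(z(-1550, 360) + l(-1641)) = (1061761 - 519188)*((-27 + 360)/(4974 - 1550) + 2*(-1641)/(-36 - 1641)) = 542573*(333/3424 + 2*(-1641)/(-1677)) = 542573*((1/3424)*333 + 2*(-1641)*(-1/1677)) = 542573*(333/3424 + 1094/559) = 542573*(3932003/1914016) = 2133398663719/1914016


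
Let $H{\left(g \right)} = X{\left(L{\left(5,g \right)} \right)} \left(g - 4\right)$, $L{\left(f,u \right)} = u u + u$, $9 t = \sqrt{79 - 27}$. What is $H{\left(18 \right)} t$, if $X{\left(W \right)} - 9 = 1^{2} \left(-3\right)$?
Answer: $\frac{56 \sqrt{13}}{3} \approx 67.304$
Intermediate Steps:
$t = \frac{2 \sqrt{13}}{9}$ ($t = \frac{\sqrt{79 - 27}}{9} = \frac{\sqrt{52}}{9} = \frac{2 \sqrt{13}}{9} \approx 0.80123$)
$L{\left(f,u \right)} = u + u^{2}$ ($L{\left(f,u \right)} = u^{2} + u = u + u^{2}$)
$X{\left(W \right)} = 6$ ($X{\left(W \right)} = 9 + 1^{2} \left(-3\right) = 9 + 1 \left(-3\right) = 9 - 3 = 6$)
$H{\left(g \right)} = -24 + 6 g$ ($H{\left(g \right)} = 6 \left(g - 4\right) = 6 \left(-4 + g\right) = -24 + 6 g$)
$H{\left(18 \right)} t = \left(-24 + 6 \cdot 18\right) \frac{2 \sqrt{13}}{9} = \left(-24 + 108\right) \frac{2 \sqrt{13}}{9} = 84 \frac{2 \sqrt{13}}{9} = \frac{56 \sqrt{13}}{3}$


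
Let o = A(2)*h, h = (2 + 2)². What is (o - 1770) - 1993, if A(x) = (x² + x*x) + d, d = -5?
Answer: -3715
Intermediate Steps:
A(x) = -5 + 2*x² (A(x) = (x² + x*x) - 5 = (x² + x²) - 5 = 2*x² - 5 = -5 + 2*x²)
h = 16 (h = 4² = 16)
o = 48 (o = (-5 + 2*2²)*16 = (-5 + 2*4)*16 = (-5 + 8)*16 = 3*16 = 48)
(o - 1770) - 1993 = (48 - 1770) - 1993 = -1722 - 1993 = -3715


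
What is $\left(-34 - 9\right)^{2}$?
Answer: $1849$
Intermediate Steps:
$\left(-34 - 9\right)^{2} = \left(-43\right)^{2} = 1849$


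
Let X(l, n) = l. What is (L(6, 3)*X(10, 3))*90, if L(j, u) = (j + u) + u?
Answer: 10800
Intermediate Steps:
L(j, u) = j + 2*u
(L(6, 3)*X(10, 3))*90 = ((6 + 2*3)*10)*90 = ((6 + 6)*10)*90 = (12*10)*90 = 120*90 = 10800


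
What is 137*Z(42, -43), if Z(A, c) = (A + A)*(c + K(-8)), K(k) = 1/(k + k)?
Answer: -1982253/4 ≈ -4.9556e+5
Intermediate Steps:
K(k) = 1/(2*k)
Z(A, c) = 2*A*(-1/16 + c) (Z(A, c) = (A + A)*(c + (1/2)/(-8)) = (2*A)*(c + (1/2)*(-1/8)) = (2*A)*(c - 1/16) = (2*A)*(-1/16 + c) = 2*A*(-1/16 + c))
137*Z(42, -43) = 137*((1/8)*42*(-1 + 16*(-43))) = 137*((1/8)*42*(-1 - 688)) = 137*((1/8)*42*(-689)) = 137*(-14469/4) = -1982253/4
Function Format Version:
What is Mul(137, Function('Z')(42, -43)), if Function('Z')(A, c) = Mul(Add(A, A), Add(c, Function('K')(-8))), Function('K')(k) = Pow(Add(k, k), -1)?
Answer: Rational(-1982253, 4) ≈ -4.9556e+5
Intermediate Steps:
Function('K')(k) = Mul(Rational(1, 2), Pow(k, -1)) (Function('K')(k) = Pow(Mul(2, k), -1) = Mul(Rational(1, 2), Pow(k, -1)))
Function('Z')(A, c) = Mul(2, A, Add(Rational(-1, 16), c)) (Function('Z')(A, c) = Mul(Add(A, A), Add(c, Mul(Rational(1, 2), Pow(-8, -1)))) = Mul(Mul(2, A), Add(c, Mul(Rational(1, 2), Rational(-1, 8)))) = Mul(Mul(2, A), Add(c, Rational(-1, 16))) = Mul(Mul(2, A), Add(Rational(-1, 16), c)) = Mul(2, A, Add(Rational(-1, 16), c)))
Mul(137, Function('Z')(42, -43)) = Mul(137, Mul(Rational(1, 8), 42, Add(-1, Mul(16, -43)))) = Mul(137, Mul(Rational(1, 8), 42, Add(-1, -688))) = Mul(137, Mul(Rational(1, 8), 42, -689)) = Mul(137, Rational(-14469, 4)) = Rational(-1982253, 4)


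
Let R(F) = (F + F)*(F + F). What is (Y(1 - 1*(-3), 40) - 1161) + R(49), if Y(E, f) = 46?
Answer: 8489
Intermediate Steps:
R(F) = 4*F² (R(F) = (2*F)*(2*F) = 4*F²)
(Y(1 - 1*(-3), 40) - 1161) + R(49) = (46 - 1161) + 4*49² = -1115 + 4*2401 = -1115 + 9604 = 8489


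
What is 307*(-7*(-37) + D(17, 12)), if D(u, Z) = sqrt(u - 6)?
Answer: 79513 + 307*sqrt(11) ≈ 80531.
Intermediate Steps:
D(u, Z) = sqrt(-6 + u)
307*(-7*(-37) + D(17, 12)) = 307*(-7*(-37) + sqrt(-6 + 17)) = 307*(259 + sqrt(11)) = 79513 + 307*sqrt(11)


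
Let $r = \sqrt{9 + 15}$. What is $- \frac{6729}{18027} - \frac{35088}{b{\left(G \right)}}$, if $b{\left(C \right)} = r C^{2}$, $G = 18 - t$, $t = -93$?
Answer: $- \frac{2243}{6009} - \frac{2924 \sqrt{6}}{12321} \approx -0.95458$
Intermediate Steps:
$G = 111$ ($G = 18 - -93 = 18 + 93 = 111$)
$r = 2 \sqrt{6}$ ($r = \sqrt{24} = 2 \sqrt{6} \approx 4.899$)
$b{\left(C \right)} = 2 \sqrt{6} C^{2}$
$- \frac{6729}{18027} - \frac{35088}{b{\left(G \right)}} = - \frac{6729}{18027} - \frac{35088}{2 \sqrt{6} \cdot 111^{2}} = \left(-6729\right) \frac{1}{18027} - \frac{35088}{2 \sqrt{6} \cdot 12321} = - \frac{2243}{6009} - \frac{35088}{24642 \sqrt{6}} = - \frac{2243}{6009} - 35088 \frac{\sqrt{6}}{147852} = - \frac{2243}{6009} - \frac{2924 \sqrt{6}}{12321}$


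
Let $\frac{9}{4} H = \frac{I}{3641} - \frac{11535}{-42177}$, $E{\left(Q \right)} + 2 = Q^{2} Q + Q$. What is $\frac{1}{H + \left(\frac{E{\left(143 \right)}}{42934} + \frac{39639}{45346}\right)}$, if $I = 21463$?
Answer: $\frac{448464385232015922}{32167565479924895443} \approx 0.013942$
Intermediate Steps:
$E{\left(Q \right)} = -2 + Q + Q^{3}$ ($E{\left(Q \right)} = -2 + \left(Q^{2} Q + Q\right) = -2 + \left(Q^{3} + Q\right) = -2 + \left(Q + Q^{3}\right) = -2 + Q + Q^{3}$)
$H = \frac{1262991848}{460699371}$ ($H = \frac{4 \left(\frac{21463}{3641} - \frac{11535}{-42177}\right)}{9} = \frac{4 \left(21463 \cdot \frac{1}{3641} - - \frac{3845}{14059}\right)}{9} = \frac{4 \left(\frac{21463}{3641} + \frac{3845}{14059}\right)}{9} = \frac{4}{9} \cdot \frac{315747962}{51188819} = \frac{1262991848}{460699371} \approx 2.7415$)
$\frac{1}{H + \left(\frac{E{\left(143 \right)}}{42934} + \frac{39639}{45346}\right)} = \frac{1}{\frac{1262991848}{460699371} + \left(\frac{-2 + 143 + 143^{3}}{42934} + \frac{39639}{45346}\right)} = \frac{1}{\frac{1262991848}{460699371} + \left(\left(-2 + 143 + 2924207\right) \frac{1}{42934} + 39639 \cdot \frac{1}{45346}\right)} = \frac{1}{\frac{1262991848}{460699371} + \left(2924348 \cdot \frac{1}{42934} + \frac{39639}{45346}\right)} = \frac{1}{\frac{1262991848}{460699371} + \left(\frac{1462174}{21467} + \frac{39639}{45346}\right)} = \frac{1}{\frac{1262991848}{460699371} + \frac{67154672617}{973442582}} = \frac{1}{\frac{32167565479924895443}{448464385232015922}} = \frac{448464385232015922}{32167565479924895443}$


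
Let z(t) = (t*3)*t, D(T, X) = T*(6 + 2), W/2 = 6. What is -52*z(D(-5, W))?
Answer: -249600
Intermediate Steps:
W = 12 (W = 2*6 = 12)
D(T, X) = 8*T (D(T, X) = T*8 = 8*T)
z(t) = 3*t**2 (z(t) = (3*t)*t = 3*t**2)
-52*z(D(-5, W)) = -156*(8*(-5))**2 = -156*(-40)**2 = -156*1600 = -52*4800 = -249600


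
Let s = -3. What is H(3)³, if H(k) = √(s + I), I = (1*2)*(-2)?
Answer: -7*I*√7 ≈ -18.52*I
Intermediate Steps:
I = -4 (I = 2*(-2) = -4)
H(k) = I*√7 (H(k) = √(-3 - 4) = √(-7) = I*√7)
H(3)³ = (I*√7)³ = -7*I*√7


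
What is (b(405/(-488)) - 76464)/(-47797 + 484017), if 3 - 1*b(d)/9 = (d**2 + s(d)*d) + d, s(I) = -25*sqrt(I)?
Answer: -18202710393/103883175680 - 164025*I*sqrt(610)/10388317568 ≈ -0.17522 - 0.00038997*I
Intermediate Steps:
b(d) = 27 - 9*d - 9*d**2 + 225*d**(3/2) (b(d) = 27 - 9*((d**2 + (-25*sqrt(d))*d) + d) = 27 - 9*((d**2 - 25*d**(3/2)) + d) = 27 - 9*(d + d**2 - 25*d**(3/2)) = 27 + (-9*d - 9*d**2 + 225*d**(3/2)) = 27 - 9*d - 9*d**2 + 225*d**(3/2))
(b(405/(-488)) - 76464)/(-47797 + 484017) = ((27 - 3645/(-488) - 9*(405/(-488))**2 + 225*(405/(-488))**(3/2)) - 76464)/(-47797 + 484017) = ((27 - 3645*(-1)/488 - 9*(405*(-1/488))**2 + 225*(405*(-1/488))**(3/2)) - 76464)/436220 = ((27 - 9*(-405/488) - 9*(-405/488)**2 + 225*(-405/488)**(3/2)) - 76464)*(1/436220) = ((27 + 3645/488 - 9*164025/238144 + 225*(-3645*I*sqrt(610)/119072)) - 76464)*(1/436220) = ((27 + 3645/488 - 1476225/238144 - 820125*I*sqrt(610)/119072) - 76464)*(1/436220) = ((6732423/238144 - 820125*I*sqrt(610)/119072) - 76464)*(1/436220) = (-18202710393/238144 - 820125*I*sqrt(610)/119072)*(1/436220) = -18202710393/103883175680 - 164025*I*sqrt(610)/10388317568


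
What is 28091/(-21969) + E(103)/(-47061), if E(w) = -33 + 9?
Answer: -48943085/38291967 ≈ -1.2782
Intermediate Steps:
E(w) = -24
28091/(-21969) + E(103)/(-47061) = 28091/(-21969) - 24/(-47061) = 28091*(-1/21969) - 24*(-1/47061) = -28091/21969 + 8/15687 = -48943085/38291967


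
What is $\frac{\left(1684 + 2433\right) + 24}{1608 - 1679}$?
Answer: $- \frac{4141}{71} \approx -58.324$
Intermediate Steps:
$\frac{\left(1684 + 2433\right) + 24}{1608 - 1679} = \frac{4117 + 24}{-71} = 4141 \left(- \frac{1}{71}\right) = - \frac{4141}{71}$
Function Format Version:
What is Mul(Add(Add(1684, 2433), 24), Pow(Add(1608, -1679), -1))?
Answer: Rational(-4141, 71) ≈ -58.324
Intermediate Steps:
Mul(Add(Add(1684, 2433), 24), Pow(Add(1608, -1679), -1)) = Mul(Add(4117, 24), Pow(-71, -1)) = Mul(4141, Rational(-1, 71)) = Rational(-4141, 71)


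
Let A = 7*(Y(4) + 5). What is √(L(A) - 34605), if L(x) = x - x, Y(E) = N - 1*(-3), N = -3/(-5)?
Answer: 3*I*√3845 ≈ 186.02*I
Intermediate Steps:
N = ⅗ (N = -3*(-⅕) = ⅗ ≈ 0.60000)
Y(E) = 18/5 (Y(E) = ⅗ - 1*(-3) = ⅗ + 3 = 18/5)
A = 301/5 (A = 7*(18/5 + 5) = 7*(43/5) = 301/5 ≈ 60.200)
L(x) = 0
√(L(A) - 34605) = √(0 - 34605) = √(-34605) = 3*I*√3845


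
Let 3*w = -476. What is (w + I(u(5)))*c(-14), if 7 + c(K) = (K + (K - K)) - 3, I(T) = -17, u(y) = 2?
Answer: 4216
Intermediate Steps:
w = -476/3 (w = (⅓)*(-476) = -476/3 ≈ -158.67)
c(K) = -10 + K (c(K) = -7 + ((K + (K - K)) - 3) = -7 + ((K + 0) - 3) = -7 + (K - 3) = -7 + (-3 + K) = -10 + K)
(w + I(u(5)))*c(-14) = (-476/3 - 17)*(-10 - 14) = -527/3*(-24) = 4216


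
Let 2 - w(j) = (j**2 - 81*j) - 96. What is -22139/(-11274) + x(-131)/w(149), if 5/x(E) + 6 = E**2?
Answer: 190542920408/97031524299 ≈ 1.9637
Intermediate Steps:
w(j) = 98 - j**2 + 81*j (w(j) = 2 - ((j**2 - 81*j) - 96) = 2 - (-96 + j**2 - 81*j) = 2 + (96 - j**2 + 81*j) = 98 - j**2 + 81*j)
x(E) = 5/(-6 + E**2)
-22139/(-11274) + x(-131)/w(149) = -22139/(-11274) + (5/(-6 + (-131)**2))/(98 - 1*149**2 + 81*149) = -22139*(-1/11274) + (5/(-6 + 17161))/(98 - 1*22201 + 12069) = 22139/11274 + (5/17155)/(98 - 22201 + 12069) = 22139/11274 + (5*(1/17155))/(-10034) = 22139/11274 + (1/3431)*(-1/10034) = 22139/11274 - 1/34426654 = 190542920408/97031524299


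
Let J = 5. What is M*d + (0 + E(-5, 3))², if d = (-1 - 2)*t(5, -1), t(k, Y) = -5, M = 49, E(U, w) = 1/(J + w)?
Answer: 47041/64 ≈ 735.02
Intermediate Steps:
E(U, w) = 1/(5 + w)
d = 15 (d = (-1 - 2)*(-5) = -3*(-5) = 15)
M*d + (0 + E(-5, 3))² = 49*15 + (0 + 1/(5 + 3))² = 735 + (0 + 1/8)² = 735 + (0 + ⅛)² = 735 + (⅛)² = 735 + 1/64 = 47041/64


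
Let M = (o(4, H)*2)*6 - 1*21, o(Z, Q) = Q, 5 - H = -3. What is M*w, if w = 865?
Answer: 64875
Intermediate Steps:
H = 8 (H = 5 - 1*(-3) = 5 + 3 = 8)
M = 75 (M = (8*2)*6 - 1*21 = 16*6 - 21 = 96 - 21 = 75)
M*w = 75*865 = 64875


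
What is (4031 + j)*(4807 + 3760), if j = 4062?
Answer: 69332731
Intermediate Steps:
(4031 + j)*(4807 + 3760) = (4031 + 4062)*(4807 + 3760) = 8093*8567 = 69332731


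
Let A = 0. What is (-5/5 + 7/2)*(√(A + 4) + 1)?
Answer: 15/2 ≈ 7.5000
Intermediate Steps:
(-5/5 + 7/2)*(√(A + 4) + 1) = (-5/5 + 7/2)*(√(0 + 4) + 1) = (-5*⅕ + 7*(½))*(√4 + 1) = (-1 + 7/2)*(2 + 1) = (5/2)*3 = 15/2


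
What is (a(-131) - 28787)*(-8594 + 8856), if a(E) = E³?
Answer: -596542036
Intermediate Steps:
(a(-131) - 28787)*(-8594 + 8856) = ((-131)³ - 28787)*(-8594 + 8856) = (-2248091 - 28787)*262 = -2276878*262 = -596542036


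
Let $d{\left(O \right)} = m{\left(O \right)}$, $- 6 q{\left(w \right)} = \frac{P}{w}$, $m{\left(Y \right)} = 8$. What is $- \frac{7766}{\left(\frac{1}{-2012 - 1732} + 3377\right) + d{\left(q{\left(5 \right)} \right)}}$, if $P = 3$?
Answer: $- \frac{29075904}{12673439} \approx -2.2942$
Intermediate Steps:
$q{\left(w \right)} = - \frac{1}{2 w}$ ($q{\left(w \right)} = - \frac{3 \frac{1}{w}}{6} = - \frac{1}{2 w}$)
$d{\left(O \right)} = 8$
$- \frac{7766}{\left(\frac{1}{-2012 - 1732} + 3377\right) + d{\left(q{\left(5 \right)} \right)}} = - \frac{7766}{\left(\frac{1}{-2012 - 1732} + 3377\right) + 8} = - \frac{7766}{\left(\frac{1}{-3744} + 3377\right) + 8} = - \frac{7766}{\left(- \frac{1}{3744} + 3377\right) + 8} = - \frac{7766}{\frac{12643487}{3744} + 8} = - \frac{7766}{\frac{12673439}{3744}} = \left(-7766\right) \frac{3744}{12673439} = - \frac{29075904}{12673439}$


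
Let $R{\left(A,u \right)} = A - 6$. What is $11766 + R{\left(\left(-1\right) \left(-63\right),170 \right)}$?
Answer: $11823$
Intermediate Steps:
$R{\left(A,u \right)} = -6 + A$ ($R{\left(A,u \right)} = A - 6 = -6 + A$)
$11766 + R{\left(\left(-1\right) \left(-63\right),170 \right)} = 11766 - -57 = 11766 + \left(-6 + 63\right) = 11766 + 57 = 11823$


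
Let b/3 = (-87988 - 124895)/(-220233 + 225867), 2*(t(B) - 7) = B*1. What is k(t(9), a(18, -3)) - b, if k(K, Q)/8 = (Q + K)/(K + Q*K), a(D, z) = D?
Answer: 31305429/273562 ≈ 114.44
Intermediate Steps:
t(B) = 7 + B/2 (t(B) = 7 + (B*1)/2 = 7 + B/2)
b = -70961/626 (b = 3*((-87988 - 124895)/(-220233 + 225867)) = 3*(-212883/5634) = 3*(-212883*1/5634) = 3*(-70961/1878) = -70961/626 ≈ -113.36)
k(K, Q) = 8*(K + Q)/(K + K*Q) (k(K, Q) = 8*((Q + K)/(K + Q*K)) = 8*((K + Q)/(K + K*Q)) = 8*(K + Q)/(K + K*Q))
k(t(9), a(18, -3)) - b = 8*((7 + (½)*9) + 18)/((7 + (½)*9)*(1 + 18)) - 1*(-70961/626) = 8*((7 + 9/2) + 18)/((7 + 9/2)*19) + 70961/626 = 8*(1/19)*(23/2 + 18)/(23/2) + 70961/626 = 8*(2/23)*(1/19)*(59/2) + 70961/626 = 472/437 + 70961/626 = 31305429/273562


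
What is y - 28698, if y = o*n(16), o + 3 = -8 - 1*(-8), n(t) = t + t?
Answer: -28794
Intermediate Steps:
n(t) = 2*t
o = -3 (o = -3 + (-8 - 1*(-8)) = -3 + (-8 + 8) = -3 + 0 = -3)
y = -96 (y = -6*16 = -3*32 = -96)
y - 28698 = -96 - 28698 = -28794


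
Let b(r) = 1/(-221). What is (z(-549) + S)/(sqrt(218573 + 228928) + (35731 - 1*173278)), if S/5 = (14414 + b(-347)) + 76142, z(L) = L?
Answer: -134773197531/40990581034 - 49971523*sqrt(447501)/2090519632734 ≈ -3.3039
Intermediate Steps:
b(r) = -1/221
S = 100064375/221 (S = 5*((14414 - 1/221) + 76142) = 5*(3185493/221 + 76142) = 5*(20012875/221) = 100064375/221 ≈ 4.5278e+5)
(z(-549) + S)/(sqrt(218573 + 228928) + (35731 - 1*173278)) = (-549 + 100064375/221)/(sqrt(218573 + 228928) + (35731 - 1*173278)) = 99943046/(221*(sqrt(447501) + (35731 - 173278))) = 99943046/(221*(sqrt(447501) - 137547)) = 99943046/(221*(-137547 + sqrt(447501)))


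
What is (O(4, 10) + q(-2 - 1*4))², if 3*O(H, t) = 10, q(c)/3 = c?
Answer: 1936/9 ≈ 215.11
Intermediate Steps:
q(c) = 3*c
O(H, t) = 10/3 (O(H, t) = (⅓)*10 = 10/3)
(O(4, 10) + q(-2 - 1*4))² = (10/3 + 3*(-2 - 1*4))² = (10/3 + 3*(-2 - 4))² = (10/3 + 3*(-6))² = (10/3 - 18)² = (-44/3)² = 1936/9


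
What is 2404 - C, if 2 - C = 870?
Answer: 3272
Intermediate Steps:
C = -868 (C = 2 - 1*870 = 2 - 870 = -868)
2404 - C = 2404 - 1*(-868) = 2404 + 868 = 3272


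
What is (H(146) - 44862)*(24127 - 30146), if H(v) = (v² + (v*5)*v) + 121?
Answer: -500509945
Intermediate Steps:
H(v) = 121 + 6*v² (H(v) = (v² + (5*v)*v) + 121 = (v² + 5*v²) + 121 = 6*v² + 121 = 121 + 6*v²)
(H(146) - 44862)*(24127 - 30146) = ((121 + 6*146²) - 44862)*(24127 - 30146) = ((121 + 6*21316) - 44862)*(-6019) = ((121 + 127896) - 44862)*(-6019) = (128017 - 44862)*(-6019) = 83155*(-6019) = -500509945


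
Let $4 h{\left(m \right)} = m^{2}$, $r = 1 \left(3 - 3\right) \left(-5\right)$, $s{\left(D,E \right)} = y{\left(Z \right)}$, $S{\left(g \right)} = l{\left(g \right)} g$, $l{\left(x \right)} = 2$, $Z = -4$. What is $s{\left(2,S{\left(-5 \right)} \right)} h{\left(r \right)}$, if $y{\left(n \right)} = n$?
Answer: $0$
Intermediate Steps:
$S{\left(g \right)} = 2 g$
$s{\left(D,E \right)} = -4$
$r = 0$ ($r = 1 \cdot 0 \left(-5\right) = 1 \cdot 0 = 0$)
$h{\left(m \right)} = \frac{m^{2}}{4}$
$s{\left(2,S{\left(-5 \right)} \right)} h{\left(r \right)} = - 4 \frac{0^{2}}{4} = - 4 \cdot \frac{1}{4} \cdot 0 = \left(-4\right) 0 = 0$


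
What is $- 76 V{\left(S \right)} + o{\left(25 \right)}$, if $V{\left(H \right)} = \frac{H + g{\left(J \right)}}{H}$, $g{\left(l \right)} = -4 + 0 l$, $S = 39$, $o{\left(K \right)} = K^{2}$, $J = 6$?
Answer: $\frac{21715}{39} \approx 556.79$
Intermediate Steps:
$g{\left(l \right)} = -4$ ($g{\left(l \right)} = -4 + 0 = -4$)
$V{\left(H \right)} = \frac{-4 + H}{H}$ ($V{\left(H \right)} = \frac{H - 4}{H} = \frac{-4 + H}{H}$)
$- 76 V{\left(S \right)} + o{\left(25 \right)} = - 76 \frac{-4 + 39}{39} + 25^{2} = - 76 \cdot \frac{1}{39} \cdot 35 + 625 = \left(-76\right) \frac{35}{39} + 625 = - \frac{2660}{39} + 625 = \frac{21715}{39}$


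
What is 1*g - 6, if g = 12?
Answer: 6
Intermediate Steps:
1*g - 6 = 1*12 - 6 = 12 - 6 = 6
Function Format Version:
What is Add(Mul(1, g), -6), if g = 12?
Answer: 6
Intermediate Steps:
Add(Mul(1, g), -6) = Add(Mul(1, 12), -6) = Add(12, -6) = 6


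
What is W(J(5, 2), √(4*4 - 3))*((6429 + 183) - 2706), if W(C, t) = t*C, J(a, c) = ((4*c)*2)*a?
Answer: 312480*√13 ≈ 1.1267e+6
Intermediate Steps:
J(a, c) = 8*a*c (J(a, c) = (8*c)*a = 8*a*c)
W(C, t) = C*t
W(J(5, 2), √(4*4 - 3))*((6429 + 183) - 2706) = ((8*5*2)*√(4*4 - 3))*((6429 + 183) - 2706) = (80*√(16 - 3))*(6612 - 2706) = (80*√13)*3906 = 312480*√13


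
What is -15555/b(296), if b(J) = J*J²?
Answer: -15555/25934336 ≈ -0.00059978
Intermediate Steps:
b(J) = J³
-15555/b(296) = -15555/(296³) = -15555/25934336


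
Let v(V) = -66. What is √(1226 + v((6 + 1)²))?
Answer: 2*√290 ≈ 34.059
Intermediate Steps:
√(1226 + v((6 + 1)²)) = √(1226 - 66) = √1160 = 2*√290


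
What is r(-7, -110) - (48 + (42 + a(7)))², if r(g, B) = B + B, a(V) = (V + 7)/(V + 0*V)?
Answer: -8684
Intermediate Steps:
a(V) = (7 + V)/V (a(V) = (7 + V)/(V + 0) = (7 + V)/V)
r(g, B) = 2*B
r(-7, -110) - (48 + (42 + a(7)))² = 2*(-110) - (48 + (42 + (7 + 7)/7))² = -220 - (48 + (42 + (⅐)*14))² = -220 - (48 + (42 + 2))² = -220 - (48 + 44)² = -220 - 1*92² = -220 - 1*8464 = -220 - 8464 = -8684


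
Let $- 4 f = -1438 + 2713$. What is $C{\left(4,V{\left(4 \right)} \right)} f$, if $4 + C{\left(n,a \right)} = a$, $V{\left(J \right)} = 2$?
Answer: $\frac{1275}{2} \approx 637.5$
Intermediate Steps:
$C{\left(n,a \right)} = -4 + a$
$f = - \frac{1275}{4}$ ($f = - \frac{-1438 + 2713}{4} = \left(- \frac{1}{4}\right) 1275 = - \frac{1275}{4} \approx -318.75$)
$C{\left(4,V{\left(4 \right)} \right)} f = \left(-4 + 2\right) \left(- \frac{1275}{4}\right) = \left(-2\right) \left(- \frac{1275}{4}\right) = \frac{1275}{2}$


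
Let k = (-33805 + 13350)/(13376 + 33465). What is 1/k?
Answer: -46841/20455 ≈ -2.2900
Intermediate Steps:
k = -20455/46841 ≈ -0.43669
1/k = 1/(-20455/46841) = -46841/20455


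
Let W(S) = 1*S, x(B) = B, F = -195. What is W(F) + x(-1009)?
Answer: -1204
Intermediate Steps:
W(S) = S
W(F) + x(-1009) = -195 - 1009 = -1204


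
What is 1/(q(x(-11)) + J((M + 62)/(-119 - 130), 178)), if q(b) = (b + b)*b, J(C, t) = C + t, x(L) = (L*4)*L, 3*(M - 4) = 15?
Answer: 249/116703739 ≈ 2.1336e-6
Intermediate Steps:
M = 9 (M = 4 + (⅓)*15 = 4 + 5 = 9)
x(L) = 4*L² (x(L) = (4*L)*L = 4*L²)
q(b) = 2*b² (q(b) = (2*b)*b = 2*b²)
1/(q(x(-11)) + J((M + 62)/(-119 - 130), 178)) = 1/(2*(4*(-11)²)² + ((9 + 62)/(-119 - 130) + 178)) = 1/(2*(4*121)² + (71/(-249) + 178)) = 1/(2*484² + (71*(-1/249) + 178)) = 1/(2*234256 + (-71/249 + 178)) = 1/(468512 + 44251/249) = 1/(116703739/249) = 249/116703739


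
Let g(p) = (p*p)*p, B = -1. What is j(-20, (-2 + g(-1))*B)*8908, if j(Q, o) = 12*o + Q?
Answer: 142528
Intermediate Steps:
g(p) = p**3 (g(p) = p**2*p = p**3)
j(Q, o) = Q + 12*o
j(-20, (-2 + g(-1))*B)*8908 = (-20 + 12*((-2 + (-1)**3)*(-1)))*8908 = (-20 + 12*((-2 - 1)*(-1)))*8908 = (-20 + 12*(-3*(-1)))*8908 = (-20 + 12*3)*8908 = (-20 + 36)*8908 = 16*8908 = 142528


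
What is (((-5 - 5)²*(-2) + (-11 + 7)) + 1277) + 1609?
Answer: 2682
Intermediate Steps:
(((-5 - 5)²*(-2) + (-11 + 7)) + 1277) + 1609 = (((-10)²*(-2) - 4) + 1277) + 1609 = ((100*(-2) - 4) + 1277) + 1609 = ((-200 - 4) + 1277) + 1609 = (-204 + 1277) + 1609 = 1073 + 1609 = 2682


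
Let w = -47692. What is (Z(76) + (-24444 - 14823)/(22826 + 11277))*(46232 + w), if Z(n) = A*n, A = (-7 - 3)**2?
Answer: -378349558180/34103 ≈ -1.1094e+7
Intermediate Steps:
A = 100 (A = (-10)**2 = 100)
Z(n) = 100*n
(Z(76) + (-24444 - 14823)/(22826 + 11277))*(46232 + w) = (100*76 + (-24444 - 14823)/(22826 + 11277))*(46232 - 47692) = (7600 - 39267/34103)*(-1460) = (259143533/34103)*(-1460) = -378349558180/34103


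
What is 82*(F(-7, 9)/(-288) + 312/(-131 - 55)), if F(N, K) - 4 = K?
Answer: -630539/4464 ≈ -141.25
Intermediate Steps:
F(N, K) = 4 + K
82*(F(-7, 9)/(-288) + 312/(-131 - 55)) = 82*((4 + 9)/(-288) + 312/(-131 - 55)) = 82*(13*(-1/288) + 312/(-186)) = 82*(-13/288 + 312*(-1/186)) = 82*(-13/288 - 52/31) = 82*(-15379/8928) = -630539/4464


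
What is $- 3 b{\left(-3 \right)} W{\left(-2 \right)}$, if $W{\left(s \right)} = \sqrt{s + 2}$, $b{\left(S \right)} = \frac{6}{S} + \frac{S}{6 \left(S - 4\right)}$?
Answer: $0$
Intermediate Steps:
$b{\left(S \right)} = \frac{6}{S} + \frac{S}{-24 + 6 S}$ ($b{\left(S \right)} = \frac{6}{S} + \frac{S}{6 \left(-4 + S\right)} = \frac{6}{S} + \frac{S}{-24 + 6 S}$)
$W{\left(s \right)} = \sqrt{2 + s}$
$- 3 b{\left(-3 \right)} W{\left(-2 \right)} = - 3 \frac{-144 + \left(-3\right)^{2} + 36 \left(-3\right)}{6 \left(-3\right) \left(-4 - 3\right)} \sqrt{2 - 2} = - 3 \cdot \frac{1}{6} \left(- \frac{1}{3}\right) \frac{1}{-7} \left(-144 + 9 - 108\right) \sqrt{0} = - 3 \cdot \frac{1}{6} \left(- \frac{1}{3}\right) \left(- \frac{1}{7}\right) \left(-243\right) 0 = \left(-3\right) \left(- \frac{27}{14}\right) 0 = \frac{81}{14} \cdot 0 = 0$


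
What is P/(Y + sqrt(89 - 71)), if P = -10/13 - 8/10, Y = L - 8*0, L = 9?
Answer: -102/455 + 34*sqrt(2)/455 ≈ -0.11850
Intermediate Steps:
Y = 9 (Y = 9 - 8*0 = 9 + 0 = 9)
P = -102/65 (P = -10*1/13 - 8*1/10 = -10/13 - 4/5 = -102/65 ≈ -1.5692)
P/(Y + sqrt(89 - 71)) = -102/65/(9 + sqrt(89 - 71)) = -102/65/(9 + sqrt(18)) = -102/65/(9 + 3*sqrt(2)) = -102/(65*(9 + 3*sqrt(2)))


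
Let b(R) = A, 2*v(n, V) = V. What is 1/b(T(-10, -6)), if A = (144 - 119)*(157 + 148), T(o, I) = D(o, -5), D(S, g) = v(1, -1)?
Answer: 1/7625 ≈ 0.00013115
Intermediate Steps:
v(n, V) = V/2
D(S, g) = -½ (D(S, g) = (½)*(-1) = -½)
T(o, I) = -½
A = 7625 (A = 25*305 = 7625)
b(R) = 7625
1/b(T(-10, -6)) = 1/7625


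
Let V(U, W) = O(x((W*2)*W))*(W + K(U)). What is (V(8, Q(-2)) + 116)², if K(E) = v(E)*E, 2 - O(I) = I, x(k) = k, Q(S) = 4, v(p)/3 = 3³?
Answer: 378069136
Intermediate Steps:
v(p) = 81 (v(p) = 3*3³ = 3*27 = 81)
O(I) = 2 - I
K(E) = 81*E
V(U, W) = (2 - 2*W²)*(W + 81*U) (V(U, W) = (2 - W*2*W)*(W + 81*U) = (2 - 2*W*W)*(W + 81*U) = (2 - 2*W²)*(W + 81*U))
(V(8, Q(-2)) + 116)² = (-2*(-1 + 4²)*(4 + 81*8) + 116)² = (-2*(-1 + 16)*(4 + 648) + 116)² = (-2*15*652 + 116)² = (-19560 + 116)² = (-19444)² = 378069136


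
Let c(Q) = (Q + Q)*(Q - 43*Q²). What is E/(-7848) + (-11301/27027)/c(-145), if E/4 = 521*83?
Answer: -630593507111367/28610976594200 ≈ -22.040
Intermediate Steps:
c(Q) = 2*Q*(Q - 43*Q²) (c(Q) = (2*Q)*(Q - 43*Q²) = 2*Q*(Q - 43*Q²))
E = 172972 (E = 4*(521*83) = 4*43243 = 172972)
E/(-7848) + (-11301/27027)/c(-145) = 172972/(-7848) + (-11301/27027)/(((-145)²*(2 - 86*(-145)))) = 172972*(-1/7848) + (-11301*1/27027)/((21025*(2 + 12470))) = -43243/1962 - 3767/(9009*(21025*12472)) = -43243/1962 - 3767/9009/262223800 = -43243/1962 - 3767/9009*1/262223800 = -43243/1962 - 3767/2362374214200 = -630593507111367/28610976594200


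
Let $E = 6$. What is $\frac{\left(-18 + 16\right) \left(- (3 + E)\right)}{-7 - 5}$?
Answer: $- \frac{3}{2} \approx -1.5$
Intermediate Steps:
$\frac{\left(-18 + 16\right) \left(- (3 + E)\right)}{-7 - 5} = \frac{\left(-18 + 16\right) \left(- (3 + 6)\right)}{-7 - 5} = \frac{\left(-2\right) \left(\left(-1\right) 9\right)}{-12} = \left(-2\right) \left(-9\right) \left(- \frac{1}{12}\right) = 18 \left(- \frac{1}{12}\right) = - \frac{3}{2}$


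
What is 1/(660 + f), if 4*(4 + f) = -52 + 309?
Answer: 4/2881 ≈ 0.0013884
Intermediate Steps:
f = 241/4 (f = -4 + (-52 + 309)/4 = -4 + (¼)*257 = -4 + 257/4 = 241/4 ≈ 60.250)
1/(660 + f) = 1/(660 + 241/4) = 1/(2881/4) = 4/2881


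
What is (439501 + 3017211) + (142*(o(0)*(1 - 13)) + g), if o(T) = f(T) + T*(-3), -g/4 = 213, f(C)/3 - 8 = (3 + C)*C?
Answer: 3414964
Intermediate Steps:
f(C) = 24 + 3*C*(3 + C) (f(C) = 24 + 3*((3 + C)*C) = 24 + 3*(C*(3 + C)) = 24 + 3*C*(3 + C))
g = -852 (g = -4*213 = -852)
o(T) = 24 + 3*T² + 6*T (o(T) = (24 + 3*T² + 9*T) + T*(-3) = (24 + 3*T² + 9*T) - 3*T = 24 + 3*T² + 6*T)
(439501 + 3017211) + (142*(o(0)*(1 - 13)) + g) = (439501 + 3017211) + (142*((24 + 3*0² + 6*0)*(1 - 13)) - 852) = 3456712 + (142*((24 + 3*0 + 0)*(-12)) - 852) = 3456712 + (142*((24 + 0 + 0)*(-12)) - 852) = 3456712 + (142*(24*(-12)) - 852) = 3456712 + (142*(-288) - 852) = 3456712 + (-40896 - 852) = 3456712 - 41748 = 3414964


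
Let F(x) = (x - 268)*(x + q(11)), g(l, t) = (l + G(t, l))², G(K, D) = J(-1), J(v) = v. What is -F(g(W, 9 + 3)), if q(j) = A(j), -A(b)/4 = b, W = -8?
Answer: 6919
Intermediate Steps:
A(b) = -4*b
q(j) = -4*j
G(K, D) = -1
g(l, t) = (-1 + l)² (g(l, t) = (l - 1)² = (-1 + l)²)
F(x) = (-268 + x)*(-44 + x) (F(x) = (x - 268)*(x - 4*11) = (-268 + x)*(x - 44) = (-268 + x)*(-44 + x))
-F(g(W, 9 + 3)) = -(11792 + ((-1 - 8)²)² - 312*(-1 - 8)²) = -(11792 + ((-9)²)² - 312*(-9)²) = -(11792 + 81² - 312*81) = -(11792 + 6561 - 25272) = -1*(-6919) = 6919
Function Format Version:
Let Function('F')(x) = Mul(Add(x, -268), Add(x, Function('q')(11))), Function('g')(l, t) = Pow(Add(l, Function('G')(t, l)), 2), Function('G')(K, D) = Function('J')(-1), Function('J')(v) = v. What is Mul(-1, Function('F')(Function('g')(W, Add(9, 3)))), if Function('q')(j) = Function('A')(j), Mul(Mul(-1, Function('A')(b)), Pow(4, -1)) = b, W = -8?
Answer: 6919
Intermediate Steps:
Function('A')(b) = Mul(-4, b)
Function('q')(j) = Mul(-4, j)
Function('G')(K, D) = -1
Function('g')(l, t) = Pow(Add(-1, l), 2) (Function('g')(l, t) = Pow(Add(l, -1), 2) = Pow(Add(-1, l), 2))
Function('F')(x) = Mul(Add(-268, x), Add(-44, x)) (Function('F')(x) = Mul(Add(x, -268), Add(x, Mul(-4, 11))) = Mul(Add(-268, x), Add(x, -44)) = Mul(Add(-268, x), Add(-44, x)))
Mul(-1, Function('F')(Function('g')(W, Add(9, 3)))) = Mul(-1, Add(11792, Pow(Pow(Add(-1, -8), 2), 2), Mul(-312, Pow(Add(-1, -8), 2)))) = Mul(-1, Add(11792, Pow(Pow(-9, 2), 2), Mul(-312, Pow(-9, 2)))) = Mul(-1, Add(11792, Pow(81, 2), Mul(-312, 81))) = Mul(-1, Add(11792, 6561, -25272)) = Mul(-1, -6919) = 6919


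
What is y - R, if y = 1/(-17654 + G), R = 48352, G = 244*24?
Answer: -570456897/11798 ≈ -48352.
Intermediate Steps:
G = 5856
y = -1/11798 (y = 1/(-17654 + 5856) = 1/(-11798) = -1/11798 ≈ -8.4760e-5)
y - R = -1/11798 - 1*48352 = -1/11798 - 48352 = -570456897/11798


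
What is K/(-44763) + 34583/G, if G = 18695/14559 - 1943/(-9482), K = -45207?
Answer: 71237878264072797/3067073128967 ≈ 23227.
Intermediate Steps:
G = 205554127/138048438 (G = 18695*(1/14559) - 1943*(-1/9482) = 18695/14559 + 1943/9482 = 205554127/138048438 ≈ 1.4890)
K/(-44763) + 34583/G = -45207/(-44763) + 34583/(205554127/138048438) = -45207*(-1/44763) + 34583*(138048438/205554127) = 15069/14921 + 4774129131354/205554127 = 71237878264072797/3067073128967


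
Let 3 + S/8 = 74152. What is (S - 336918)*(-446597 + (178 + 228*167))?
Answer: -104647693982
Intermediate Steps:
S = 593192 (S = -24 + 8*74152 = -24 + 593216 = 593192)
(S - 336918)*(-446597 + (178 + 228*167)) = (593192 - 336918)*(-446597 + (178 + 228*167)) = 256274*(-446597 + (178 + 38076)) = 256274*(-446597 + 38254) = 256274*(-408343) = -104647693982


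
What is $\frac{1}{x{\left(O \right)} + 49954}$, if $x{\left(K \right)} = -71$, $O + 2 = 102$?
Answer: $\frac{1}{49883} \approx 2.0047 \cdot 10^{-5}$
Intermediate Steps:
$O = 100$ ($O = -2 + 102 = 100$)
$\frac{1}{x{\left(O \right)} + 49954} = \frac{1}{-71 + 49954} = \frac{1}{49883}$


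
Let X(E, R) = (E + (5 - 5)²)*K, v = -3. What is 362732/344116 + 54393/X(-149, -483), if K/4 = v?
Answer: 1613838867/51273284 ≈ 31.475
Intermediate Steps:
K = -12 (K = 4*(-3) = -12)
X(E, R) = -12*E (X(E, R) = (E + (5 - 5)²)*(-12) = (E + 0²)*(-12) = (E + 0)*(-12) = E*(-12) = -12*E)
362732/344116 + 54393/X(-149, -483) = 362732/344116 + 54393/((-12*(-149))) = 362732*(1/344116) + 54393/1788 = 90683/86029 + 54393*(1/1788) = 90683/86029 + 18131/596 = 1613838867/51273284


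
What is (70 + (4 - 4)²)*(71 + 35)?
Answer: 7420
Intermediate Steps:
(70 + (4 - 4)²)*(71 + 35) = (70 + 0²)*106 = (70 + 0)*106 = 70*106 = 7420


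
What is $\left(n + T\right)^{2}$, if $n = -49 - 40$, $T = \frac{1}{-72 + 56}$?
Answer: $\frac{2030625}{256} \approx 7932.1$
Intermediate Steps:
$T = - \frac{1}{16}$ ($T = \frac{1}{-16} = - \frac{1}{16} \approx -0.0625$)
$n = -89$ ($n = -49 - 40 = -89$)
$\left(n + T\right)^{2} = \left(-89 - \frac{1}{16}\right)^{2} = \left(- \frac{1425}{16}\right)^{2} = \frac{2030625}{256}$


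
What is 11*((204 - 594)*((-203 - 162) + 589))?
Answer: -960960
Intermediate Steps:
11*((204 - 594)*((-203 - 162) + 589)) = 11*(-390*(-365 + 589)) = 11*(-390*224) = 11*(-87360) = -960960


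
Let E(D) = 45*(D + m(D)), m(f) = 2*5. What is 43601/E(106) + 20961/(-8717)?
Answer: 270653497/45502740 ≈ 5.9481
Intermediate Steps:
m(f) = 10
E(D) = 450 + 45*D (E(D) = 45*(D + 10) = 45*(10 + D) = 450 + 45*D)
43601/E(106) + 20961/(-8717) = 43601/(450 + 45*106) + 20961/(-8717) = 43601/(450 + 4770) + 20961*(-1/8717) = 43601/5220 - 20961/8717 = 270653497/45502740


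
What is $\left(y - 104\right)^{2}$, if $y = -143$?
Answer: $61009$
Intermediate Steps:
$\left(y - 104\right)^{2} = \left(-143 - 104\right)^{2} = \left(-247\right)^{2} = 61009$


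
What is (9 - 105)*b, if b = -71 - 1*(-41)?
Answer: 2880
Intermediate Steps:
b = -30 (b = -71 + 41 = -30)
(9 - 105)*b = (9 - 105)*(-30) = -96*(-30) = 2880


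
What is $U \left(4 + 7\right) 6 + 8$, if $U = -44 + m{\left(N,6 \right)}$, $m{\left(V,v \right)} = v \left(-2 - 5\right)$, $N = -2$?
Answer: $-5668$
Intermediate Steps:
$m{\left(V,v \right)} = - 7 v$ ($m{\left(V,v \right)} = v \left(-7\right) = - 7 v$)
$U = -86$ ($U = -44 - 42 = -86$)
$U \left(4 + 7\right) 6 + 8 = - 86 \left(4 + 7\right) 6 + 8 = - 86 \cdot 11 \cdot 6 + 8 = \left(-86\right) 66 + 8 = -5676 + 8 = -5668$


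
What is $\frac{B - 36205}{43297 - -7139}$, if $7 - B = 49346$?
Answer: $- \frac{21386}{12609} \approx -1.6961$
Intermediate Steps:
$B = -49339$ ($B = 7 - 49346 = -49339$)
$\frac{B - 36205}{43297 - -7139} = \frac{-49339 - 36205}{43297 - -7139} = - \frac{85544}{43297 + \left(-5208 + 12347\right)} = - \frac{85544}{43297 + 7139} = - \frac{85544}{50436} = \left(-85544\right) \frac{1}{50436} = - \frac{21386}{12609}$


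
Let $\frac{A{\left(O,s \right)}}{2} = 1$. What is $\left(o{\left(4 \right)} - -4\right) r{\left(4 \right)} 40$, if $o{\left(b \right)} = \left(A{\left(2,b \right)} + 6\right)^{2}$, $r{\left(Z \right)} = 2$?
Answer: $5440$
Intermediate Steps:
$A{\left(O,s \right)} = 2$ ($A{\left(O,s \right)} = 2 \cdot 1 = 2$)
$o{\left(b \right)} = 64$ ($o{\left(b \right)} = \left(2 + 6\right)^{2} = 8^{2} = 64$)
$\left(o{\left(4 \right)} - -4\right) r{\left(4 \right)} 40 = \left(64 - -4\right) 2 \cdot 40 = \left(64 + 4\right) 2 \cdot 40 = 68 \cdot 2 \cdot 40 = 136 \cdot 40 = 5440$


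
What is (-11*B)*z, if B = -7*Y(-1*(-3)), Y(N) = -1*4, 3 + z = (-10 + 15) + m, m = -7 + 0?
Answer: 1540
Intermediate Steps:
m = -7
z = -5 (z = -3 + ((-10 + 15) - 7) = -3 + (5 - 7) = -3 - 2 = -5)
Y(N) = -4
B = 28 (B = -7*(-4) = 28)
(-11*B)*z = -11*28*(-5) = -308*(-5) = 1540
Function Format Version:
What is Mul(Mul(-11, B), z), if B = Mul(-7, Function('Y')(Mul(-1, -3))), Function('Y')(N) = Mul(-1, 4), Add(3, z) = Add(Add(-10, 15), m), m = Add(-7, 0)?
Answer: 1540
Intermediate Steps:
m = -7
z = -5 (z = Add(-3, Add(Add(-10, 15), -7)) = Add(-3, Add(5, -7)) = Add(-3, -2) = -5)
Function('Y')(N) = -4
B = 28 (B = Mul(-7, -4) = 28)
Mul(Mul(-11, B), z) = Mul(Mul(-11, 28), -5) = Mul(-308, -5) = 1540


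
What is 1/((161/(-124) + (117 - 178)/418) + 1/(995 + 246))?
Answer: -32161756/46425955 ≈ -0.69275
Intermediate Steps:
1/((161/(-124) + (117 - 178)/418) + 1/(995 + 246)) = 1/((161*(-1/124) - 61*1/418) + 1/1241) = 1/((-161/124 - 61/418) + 1/1241) = 1/(-37431/25916 + 1/1241) = 1/(-46425955/32161756) = -32161756/46425955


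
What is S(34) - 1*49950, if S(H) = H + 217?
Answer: -49699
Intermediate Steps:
S(H) = 217 + H
S(34) - 1*49950 = (217 + 34) - 1*49950 = 251 - 49950 = -49699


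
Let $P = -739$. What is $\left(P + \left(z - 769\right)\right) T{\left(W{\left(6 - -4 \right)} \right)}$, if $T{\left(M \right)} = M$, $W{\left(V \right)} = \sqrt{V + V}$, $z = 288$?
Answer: $- 2440 \sqrt{5} \approx -5456.0$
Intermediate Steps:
$W{\left(V \right)} = \sqrt{2} \sqrt{V}$ ($W{\left(V \right)} = \sqrt{2 V} = \sqrt{2} \sqrt{V}$)
$\left(P + \left(z - 769\right)\right) T{\left(W{\left(6 - -4 \right)} \right)} = \left(-739 + \left(288 - 769\right)\right) \sqrt{2} \sqrt{6 - -4} = \left(-739 + \left(288 - 769\right)\right) \sqrt{2} \sqrt{6 + 4} = \left(-739 - 481\right) \sqrt{2} \sqrt{10} = - 1220 \cdot 2 \sqrt{5} = - 2440 \sqrt{5}$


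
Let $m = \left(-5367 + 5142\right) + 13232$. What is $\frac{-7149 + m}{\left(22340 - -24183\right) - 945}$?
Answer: $\frac{2929}{22789} \approx 0.12853$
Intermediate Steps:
$m = 13007$ ($m = -225 + 13232 = 13007$)
$\frac{-7149 + m}{\left(22340 - -24183\right) - 945} = \frac{-7149 + 13007}{\left(22340 - -24183\right) - 945} = \frac{5858}{\left(22340 + 24183\right) - 945} = \frac{5858}{46523 - 945} = \frac{5858}{45578} = 5858 \cdot \frac{1}{45578} = \frac{2929}{22789}$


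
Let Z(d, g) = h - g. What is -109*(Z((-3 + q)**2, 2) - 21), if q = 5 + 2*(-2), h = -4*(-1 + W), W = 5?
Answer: 4251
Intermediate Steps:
h = -16 (h = -4*(-1 + 5) = -4*4 = -16)
q = 1 (q = 5 - 4 = 1)
Z(d, g) = -16 - g
-109*(Z((-3 + q)**2, 2) - 21) = -109*((-16 - 1*2) - 21) = -109*((-16 - 2) - 21) = -109*(-18 - 21) = -109*(-39) = 4251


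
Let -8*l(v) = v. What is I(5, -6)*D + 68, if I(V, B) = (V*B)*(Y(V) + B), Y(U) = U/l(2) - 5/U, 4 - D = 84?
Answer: -64732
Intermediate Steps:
D = -80 (D = 4 - 1*84 = 4 - 84 = -80)
l(v) = -v/8
Y(U) = -5/U - 4*U (Y(U) = U/((-⅛*2)) - 5/U = U/(-¼) - 5/U = U*(-4) - 5/U = -4*U - 5/U = -5/U - 4*U)
I(V, B) = B*V*(B - 5/V - 4*V) (I(V, B) = (V*B)*((-5/V - 4*V) + B) = (B*V)*(B - 5/V - 4*V) = B*V*(B - 5/V - 4*V))
I(5, -6)*D + 68 = -6*(-5 + 5*(-6 - 4*5))*(-80) + 68 = -6*(-5 + 5*(-6 - 20))*(-80) + 68 = -6*(-5 + 5*(-26))*(-80) + 68 = -6*(-5 - 130)*(-80) + 68 = -6*(-135)*(-80) + 68 = 810*(-80) + 68 = -64800 + 68 = -64732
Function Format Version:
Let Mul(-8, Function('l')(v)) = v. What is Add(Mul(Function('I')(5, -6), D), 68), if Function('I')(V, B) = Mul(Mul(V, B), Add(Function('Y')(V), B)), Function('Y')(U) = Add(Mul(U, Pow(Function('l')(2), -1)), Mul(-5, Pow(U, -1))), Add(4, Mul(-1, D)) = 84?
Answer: -64732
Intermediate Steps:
D = -80 (D = Add(4, Mul(-1, 84)) = Add(4, -84) = -80)
Function('l')(v) = Mul(Rational(-1, 8), v)
Function('Y')(U) = Add(Mul(-5, Pow(U, -1)), Mul(-4, U)) (Function('Y')(U) = Add(Mul(U, Pow(Mul(Rational(-1, 8), 2), -1)), Mul(-5, Pow(U, -1))) = Add(Mul(U, Pow(Rational(-1, 4), -1)), Mul(-5, Pow(U, -1))) = Add(Mul(U, -4), Mul(-5, Pow(U, -1))) = Add(Mul(-4, U), Mul(-5, Pow(U, -1))) = Add(Mul(-5, Pow(U, -1)), Mul(-4, U)))
Function('I')(V, B) = Mul(B, V, Add(B, Mul(-5, Pow(V, -1)), Mul(-4, V))) (Function('I')(V, B) = Mul(Mul(V, B), Add(Add(Mul(-5, Pow(V, -1)), Mul(-4, V)), B)) = Mul(Mul(B, V), Add(B, Mul(-5, Pow(V, -1)), Mul(-4, V))) = Mul(B, V, Add(B, Mul(-5, Pow(V, -1)), Mul(-4, V))))
Add(Mul(Function('I')(5, -6), D), 68) = Add(Mul(Mul(-6, Add(-5, Mul(5, Add(-6, Mul(-4, 5))))), -80), 68) = Add(Mul(Mul(-6, Add(-5, Mul(5, Add(-6, -20)))), -80), 68) = Add(Mul(Mul(-6, Add(-5, Mul(5, -26))), -80), 68) = Add(Mul(Mul(-6, Add(-5, -130)), -80), 68) = Add(Mul(Mul(-6, -135), -80), 68) = Add(Mul(810, -80), 68) = Add(-64800, 68) = -64732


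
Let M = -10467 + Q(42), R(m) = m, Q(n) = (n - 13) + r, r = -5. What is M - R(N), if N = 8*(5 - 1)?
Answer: -10475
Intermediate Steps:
N = 32 (N = 8*4 = 32)
Q(n) = -18 + n (Q(n) = (n - 13) - 5 = (-13 + n) - 5 = -18 + n)
M = -10443 (M = -10467 + (-18 + 42) = -10467 + 24 = -10443)
M - R(N) = -10443 - 1*32 = -10443 - 32 = -10475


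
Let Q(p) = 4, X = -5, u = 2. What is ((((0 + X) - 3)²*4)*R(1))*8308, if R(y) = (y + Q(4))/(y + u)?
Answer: 10634240/3 ≈ 3.5447e+6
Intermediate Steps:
R(y) = (4 + y)/(2 + y) (R(y) = (y + 4)/(y + 2) = (4 + y)/(2 + y))
((((0 + X) - 3)²*4)*R(1))*8308 = ((((0 - 5) - 3)²*4)*((4 + 1)/(2 + 1)))*8308 = (((-5 - 3)²*4)*(5/3))*8308 = (((-8)²*4)*((⅓)*5))*8308 = ((64*4)*(5/3))*8308 = (256*(5/3))*8308 = (1280/3)*8308 = 10634240/3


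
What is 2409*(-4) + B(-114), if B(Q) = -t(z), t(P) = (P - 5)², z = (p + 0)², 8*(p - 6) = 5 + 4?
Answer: -48048097/4096 ≈ -11731.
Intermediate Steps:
p = 57/8 (p = 6 + (5 + 4)/8 = 6 + (⅛)*9 = 6 + 9/8 = 57/8 ≈ 7.1250)
z = 3249/64 (z = (57/8 + 0)² = (57/8)² = 3249/64 ≈ 50.766)
t(P) = (-5 + P)²
B(Q) = -8579041/4096 (B(Q) = -(-5 + 3249/64)² = -(2929/64)² = -1*8579041/4096 = -8579041/4096)
2409*(-4) + B(-114) = 2409*(-4) - 8579041/4096 = -9636 - 8579041/4096 = -48048097/4096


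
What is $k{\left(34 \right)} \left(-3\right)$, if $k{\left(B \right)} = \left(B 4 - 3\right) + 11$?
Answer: $-432$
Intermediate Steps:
$k{\left(B \right)} = 8 + 4 B$ ($k{\left(B \right)} = \left(4 B - 3\right) + 11 = \left(-3 + 4 B\right) + 11 = 8 + 4 B$)
$k{\left(34 \right)} \left(-3\right) = \left(8 + 4 \cdot 34\right) \left(-3\right) = \left(8 + 136\right) \left(-3\right) = 144 \left(-3\right) = -432$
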